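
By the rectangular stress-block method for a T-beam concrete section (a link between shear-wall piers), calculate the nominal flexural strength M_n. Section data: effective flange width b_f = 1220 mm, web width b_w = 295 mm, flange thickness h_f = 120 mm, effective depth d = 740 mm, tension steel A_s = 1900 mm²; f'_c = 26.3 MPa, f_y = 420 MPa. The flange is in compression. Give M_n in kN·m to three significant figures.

Tension: T = A_s f_y = 1900 × 420 = 798000 N.
Try a within the flange: a = T/(0.85 f'_c b_f) = 798000/(0.85 × 26.3 × 1220) = 29.26 mm.
Since a = 29.26 ≤ h_f = 120 mm, the stress block lies entirely in the flange; analyse as a rectangular beam of width b_f.
M_n = T(d − a/2) = 798000 × (740 − 14.63) = 578.85 × 10⁶ N·mm.
M_n = 578.85 kN·m.

M_n ≈ 579 kN·m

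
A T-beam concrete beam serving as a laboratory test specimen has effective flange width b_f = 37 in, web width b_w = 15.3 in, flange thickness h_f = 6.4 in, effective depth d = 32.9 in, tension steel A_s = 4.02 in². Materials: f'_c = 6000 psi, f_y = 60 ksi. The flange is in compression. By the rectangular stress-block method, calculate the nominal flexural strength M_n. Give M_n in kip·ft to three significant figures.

Tension: T = A_s f_y = 4.02 × 60 = 241.2 kips.
Try a within the flange: a = T/(0.85 f'_c b_f) = 241.2/(0.85 × 6 × 37) = 1.278 in.
Since a = 1.278 ≤ h_f = 6.4 in, the stress block lies entirely in the flange; analyse as a rectangular beam of width b_f.
M_n = T(d − a/2) = 241.2 × (32.9 − 0.639) = 7781.4 kip·in.
M_n = 7781.4/12 = 648.45 kip·ft.

M_n ≈ 648 kip·ft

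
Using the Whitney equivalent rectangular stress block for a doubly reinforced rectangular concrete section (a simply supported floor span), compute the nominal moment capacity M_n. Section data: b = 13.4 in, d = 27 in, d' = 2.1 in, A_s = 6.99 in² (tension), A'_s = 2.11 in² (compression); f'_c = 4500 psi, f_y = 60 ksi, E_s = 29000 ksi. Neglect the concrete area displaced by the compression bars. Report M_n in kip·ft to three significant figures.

Assume both steels yield.
a = (A_s − A'_s) f_y/(0.85 f'_c b) = (6.99 − 2.11) × 60/(0.85 × 4.5 × 13.4) = 5.713 in.
c = a/β₁ = 5.713/0.825 = 6.925 in; ε'_s = 0.003(c − d')/c = 0.0021 ≥ ε_y = 0.0021, so the compression steel yields.
M_n = (A_s − A'_s) f_y (d − a/2) + A'_s f_y (d − d') = 292.8 × (27 − 2.8565) + 126.6 × (27 − 2.1) = 7069.2 + 3152.3 = 10221.5 kip·in = 10221.5/12 = 851.79 kip·ft.

M_n ≈ 852 kip·ft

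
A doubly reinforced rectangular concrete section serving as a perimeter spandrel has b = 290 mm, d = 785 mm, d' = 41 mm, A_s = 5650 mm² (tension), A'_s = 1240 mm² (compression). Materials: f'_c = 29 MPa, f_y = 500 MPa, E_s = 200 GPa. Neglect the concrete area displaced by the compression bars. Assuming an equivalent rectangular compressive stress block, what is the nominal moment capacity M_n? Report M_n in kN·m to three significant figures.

Assume both tension and compression steel yield.
Net tension couple steel: A_s − A'_s = 4410 mm².
a = (A_s − A'_s) f_y / (0.85 f'_c b) = 2205000/(0.85 × 29 × 290) = 308.46 mm.
c = a/β₁ = 308.46/0.843 = 365.91 mm; ε'_s = 0.003(c − d')/c = 0.0027 ≥ f_y/E_s = 0.0025, so compression steel does yield.
M_n = (A_s − A'_s) f_y (d − a/2) + A'_s f_y (d − d') = [2205000 × (785 − 154.23) + 620000 × (785 − 41)] × 10⁻⁶ = 1390.85 + 461.28 = 1852.13 kN·m.

M_n ≈ 1850 kN·m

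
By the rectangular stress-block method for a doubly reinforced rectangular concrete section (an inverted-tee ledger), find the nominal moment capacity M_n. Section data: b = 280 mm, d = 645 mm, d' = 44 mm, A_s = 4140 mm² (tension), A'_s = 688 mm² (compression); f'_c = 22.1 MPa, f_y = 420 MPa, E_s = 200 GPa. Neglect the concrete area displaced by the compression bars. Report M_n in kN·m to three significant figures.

Assume both tension and compression steel yield.
Net tension couple steel: A_s − A'_s = 3452 mm².
a = (A_s − A'_s) f_y / (0.85 f'_c b) = 1449840/(0.85 × 22.1 × 280) = 275.65 mm.
c = a/β₁ = 275.65/0.85 = 324.29 mm; ε'_s = 0.003(c − d')/c = 0.0026 ≥ f_y/E_s = 0.0021, so compression steel does yield.
M_n = (A_s − A'_s) f_y (d − a/2) + A'_s f_y (d − d') = [1449840 × (645 − 137.825) + 288960 × (645 − 44)] × 10⁻⁶ = 735.32 + 173.66 = 908.98 kN·m.

M_n ≈ 909 kN·m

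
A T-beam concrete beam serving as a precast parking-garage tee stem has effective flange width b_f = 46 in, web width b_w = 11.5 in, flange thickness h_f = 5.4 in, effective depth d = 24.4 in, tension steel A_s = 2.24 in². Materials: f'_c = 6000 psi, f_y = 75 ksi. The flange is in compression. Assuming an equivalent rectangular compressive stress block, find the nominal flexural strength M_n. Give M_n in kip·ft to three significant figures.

Tension: T = A_s f_y = 2.24 × 75 = 168 kips.
Try a within the flange: a = T/(0.85 f'_c b_f) = 168/(0.85 × 6 × 46) = 0.716 in.
Since a = 0.716 ≤ h_f = 5.4 in, the stress block lies entirely in the flange; analyse as a rectangular beam of width b_f.
M_n = T(d − a/2) = 168 × (24.4 − 0.358) = 4039.1 kip·in.
M_n = 4039.1/12 = 336.59 kip·ft.

M_n ≈ 337 kip·ft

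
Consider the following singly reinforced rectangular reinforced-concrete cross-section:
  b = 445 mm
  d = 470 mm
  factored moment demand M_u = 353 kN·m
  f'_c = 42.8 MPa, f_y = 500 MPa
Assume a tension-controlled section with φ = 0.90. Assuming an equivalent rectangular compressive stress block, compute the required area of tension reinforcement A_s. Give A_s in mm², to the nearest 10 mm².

A_s ≈ 1770 mm²

M_n = M_u/φ = 353/0.90 = 392.222 kN·m.
With M_n = 0.85 f'_c a b (d − a/2), solve the quadratic for a:
a = d − √(d² − 2M_n/(0.85 f'_c b)) = 470 − √(470² − 2 × 392.222×10⁶/(0.85 × 42.8 × 445)) = 54.74 mm.
A_s = 0.85 f'_c a b / f_y = 0.85 × 42.8 × 54.74 × 445 / 500 = 1772.4 mm².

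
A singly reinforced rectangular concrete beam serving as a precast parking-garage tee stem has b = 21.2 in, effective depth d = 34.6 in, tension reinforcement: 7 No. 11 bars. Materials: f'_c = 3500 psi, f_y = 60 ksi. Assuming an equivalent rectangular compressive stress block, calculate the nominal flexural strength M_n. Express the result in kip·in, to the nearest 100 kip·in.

M_n ≈ 19300 kip·in

A_s = 7 × 1.56 = 10.92 in².
T = A_s f_y = 10.92 × 60 = 655.2 kips.
a = T/(0.85 f'_c b) = 655.2/(0.85 × 3.5 × 21.2) = 10.388 in.
M_n = T(d − a/2) = 655.2 × (34.6 − 5.194) = 19266.8 kip·in.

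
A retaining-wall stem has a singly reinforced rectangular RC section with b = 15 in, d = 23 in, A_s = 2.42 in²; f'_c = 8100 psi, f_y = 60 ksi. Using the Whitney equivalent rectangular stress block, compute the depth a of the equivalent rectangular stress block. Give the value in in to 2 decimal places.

a ≈ 1.41 in

T = A_s f_y = 2.42 × 60 = 145.2 kips.
a = T/(0.85 f'_c b) = 145.2/(0.85 × 8.1 × 15) = 1.41 in.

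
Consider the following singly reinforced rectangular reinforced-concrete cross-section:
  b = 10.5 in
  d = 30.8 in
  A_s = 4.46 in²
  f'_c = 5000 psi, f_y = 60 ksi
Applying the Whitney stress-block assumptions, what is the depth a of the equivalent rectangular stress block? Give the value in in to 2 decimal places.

T = A_s f_y = 4.46 × 60 = 267.6 kips.
a = T/(0.85 f'_c b) = 267.6/(0.85 × 5 × 10.5) = 6.00 in.

a ≈ 6.00 in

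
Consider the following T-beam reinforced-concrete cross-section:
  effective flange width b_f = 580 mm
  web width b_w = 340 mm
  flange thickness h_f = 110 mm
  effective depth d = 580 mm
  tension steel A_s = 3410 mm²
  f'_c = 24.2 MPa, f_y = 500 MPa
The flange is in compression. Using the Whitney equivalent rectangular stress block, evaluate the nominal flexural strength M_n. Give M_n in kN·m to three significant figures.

Tension: T = A_s f_y = 3410 × 500 = 1705000 N.
Try a within the flange: a = T/(0.85 f'_c b_f) = 1705000/(0.85 × 24.2 × 580) = 142.91 mm.
a = 142.91 > h_f = 110 mm: the block extends into the web. Split into flange-overhang and web parts.
C_f = 0.85 f'_c (b_f − b_w) h_f = 0.85 × 24.2 × (580 − 340) × 110 = 543048 N.
Remaining web compression depth: a_w = (T − C_f)/(0.85 f'_c b_w) = (1705000 − 543048)/(0.85 × 24.2 × 340) = 166.14 mm.
M_n = C_f(d − h_f/2) + (T − C_f)(d − a_w/2) = 543048 × (580 − 55) + 1161952 × (580 − 83.07) = 285.10 + 577.41 = 862.51 × 10⁶ N·mm.
M_n = 862.51 kN·m.

M_n ≈ 863 kN·m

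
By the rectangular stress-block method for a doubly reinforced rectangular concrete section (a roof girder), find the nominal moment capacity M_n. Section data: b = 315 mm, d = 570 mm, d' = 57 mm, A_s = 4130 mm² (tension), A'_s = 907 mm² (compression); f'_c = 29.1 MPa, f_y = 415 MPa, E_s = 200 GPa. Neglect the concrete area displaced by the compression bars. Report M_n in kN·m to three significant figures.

Assume both tension and compression steel yield.
Net tension couple steel: A_s − A'_s = 3223 mm².
a = (A_s − A'_s) f_y / (0.85 f'_c b) = 1337545/(0.85 × 29.1 × 315) = 171.67 mm.
c = a/β₁ = 171.67/0.842 = 203.88 mm; ε'_s = 0.003(c − d')/c = 0.0022 ≥ f_y/E_s = 0.0021, so compression steel does yield.
M_n = (A_s − A'_s) f_y (d − a/2) + A'_s f_y (d − d') = [1337545 × (570 − 85.835) + 376405 × (570 − 57)] × 10⁻⁶ = 647.59 + 193.10 = 840.69 kN·m.

M_n ≈ 841 kN·m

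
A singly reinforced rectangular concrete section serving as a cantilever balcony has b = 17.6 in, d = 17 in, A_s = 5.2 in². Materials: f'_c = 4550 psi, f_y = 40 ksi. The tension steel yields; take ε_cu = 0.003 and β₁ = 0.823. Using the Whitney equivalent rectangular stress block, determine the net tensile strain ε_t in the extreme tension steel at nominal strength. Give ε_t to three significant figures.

ε_t ≈ 0.0107

a = A_s f_y/(0.85 f'_c b) = 3.056 in.
β₁ = 0.823, so c = a/β₁ = 3.056/0.823 = 3.713 in.
From the linear strain diagram with ε_cu = 0.003: ε_t = 0.003 (d − c)/c = 0.003 × (17 − 3.713)/3.713 = 0.0107.
Since ε_t ≥ 0.005, the section is tension-controlled.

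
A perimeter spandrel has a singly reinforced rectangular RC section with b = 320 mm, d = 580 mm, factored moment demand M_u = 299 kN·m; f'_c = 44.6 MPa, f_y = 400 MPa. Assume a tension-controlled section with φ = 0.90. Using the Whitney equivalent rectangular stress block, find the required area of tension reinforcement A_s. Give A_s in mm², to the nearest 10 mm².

M_n = M_u/φ = 299/0.90 = 332.222 kN·m.
With M_n = 0.85 f'_c a b (d − a/2), solve the quadratic for a:
a = d − √(d² − 2M_n/(0.85 f'_c b)) = 580 − √(580² − 2 × 332.222×10⁶/(0.85 × 44.6 × 320)) = 49.31 mm.
A_s = 0.85 f'_c a b / f_y = 0.85 × 44.6 × 49.31 × 320 / 400 = 1495.5 mm².

A_s ≈ 1500 mm²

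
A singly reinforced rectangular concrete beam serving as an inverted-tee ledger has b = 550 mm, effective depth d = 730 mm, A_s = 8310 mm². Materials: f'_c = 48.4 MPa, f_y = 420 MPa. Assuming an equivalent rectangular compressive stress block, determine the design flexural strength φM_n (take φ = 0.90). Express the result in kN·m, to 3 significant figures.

φM_n ≈ 2050 kN·m

T = A_s f_y = 8310 × 420 = 3490200 N = 3490.2 kN.
From C = T: a = T/(0.85 f'_c b) = 3490200/(0.85 × 48.4 × 550) = 154.25 mm.
M_n = T(d − a/2) = 3490.2 kN × (730 − 77.125) mm = 2278.66 kN·m.
φM_n = 0.90 × 2278.66 = 2050.79 kN·m.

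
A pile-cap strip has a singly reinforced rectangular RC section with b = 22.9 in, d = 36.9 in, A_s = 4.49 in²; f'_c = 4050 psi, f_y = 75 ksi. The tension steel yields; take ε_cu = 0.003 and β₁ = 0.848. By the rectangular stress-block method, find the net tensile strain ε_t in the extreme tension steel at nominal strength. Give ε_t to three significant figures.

a = A_s f_y/(0.85 f'_c b) = 4.272 in.
β₁ = 0.848, so c = a/β₁ = 4.272/0.848 = 5.038 in.
From the linear strain diagram with ε_cu = 0.003: ε_t = 0.003 (d − c)/c = 0.003 × (36.9 − 5.038)/5.038 = 0.0190.
Since ε_t ≥ 0.005, the section is tension-controlled.

ε_t ≈ 0.0190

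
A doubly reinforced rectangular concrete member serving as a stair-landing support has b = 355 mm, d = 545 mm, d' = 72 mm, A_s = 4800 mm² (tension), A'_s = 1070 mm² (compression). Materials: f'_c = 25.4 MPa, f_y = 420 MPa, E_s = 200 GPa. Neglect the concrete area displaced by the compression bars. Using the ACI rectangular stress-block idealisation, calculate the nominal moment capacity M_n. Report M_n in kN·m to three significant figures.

M_n ≈ 906 kN·m

Assume both tension and compression steel yield.
Net tension couple steel: A_s − A'_s = 3730 mm².
a = (A_s − A'_s) f_y / (0.85 f'_c b) = 1566600/(0.85 × 25.4 × 355) = 204.40 mm.
c = a/β₁ = 204.40/0.85 = 240.47 mm; ε'_s = 0.003(c − d')/c = 0.0021 ≥ f_y/E_s = 0.0021, so compression steel does yield.
M_n = (A_s − A'_s) f_y (d − a/2) + A'_s f_y (d − d') = [1566600 × (545 − 102.2) + 449400 × (545 − 72)] × 10⁻⁶ = 693.69 + 212.57 = 906.26 kN·m.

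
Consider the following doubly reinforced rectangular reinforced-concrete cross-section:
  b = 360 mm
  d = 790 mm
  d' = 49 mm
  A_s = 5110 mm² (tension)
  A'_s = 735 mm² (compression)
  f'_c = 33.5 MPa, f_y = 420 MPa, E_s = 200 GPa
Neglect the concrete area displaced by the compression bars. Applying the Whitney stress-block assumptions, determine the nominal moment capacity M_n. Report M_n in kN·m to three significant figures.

M_n ≈ 1520 kN·m

Assume both tension and compression steel yield.
Net tension couple steel: A_s − A'_s = 4375 mm².
a = (A_s − A'_s) f_y / (0.85 f'_c b) = 1837500/(0.85 × 33.5 × 360) = 179.25 mm.
c = a/β₁ = 179.25/0.811 = 221.02 mm; ε'_s = 0.003(c − d')/c = 0.0023 ≥ f_y/E_s = 0.0021, so compression steel does yield.
M_n = (A_s − A'_s) f_y (d − a/2) + A'_s f_y (d − d') = [1837500 × (790 − 89.625) + 308700 × (790 − 49)] × 10⁻⁶ = 1286.94 + 228.75 = 1515.69 kN·m.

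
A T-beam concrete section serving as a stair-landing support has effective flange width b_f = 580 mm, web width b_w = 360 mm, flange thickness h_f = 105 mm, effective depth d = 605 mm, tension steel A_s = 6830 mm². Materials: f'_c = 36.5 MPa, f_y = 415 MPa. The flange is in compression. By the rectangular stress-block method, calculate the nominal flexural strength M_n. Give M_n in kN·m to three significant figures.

Tension: T = A_s f_y = 6830 × 415 = 2834450 N.
Try a within the flange: a = T/(0.85 f'_c b_f) = 2834450/(0.85 × 36.5 × 580) = 157.52 mm.
a = 157.52 > h_f = 105 mm: the block extends into the web. Split into flange-overhang and web parts.
C_f = 0.85 f'_c (b_f − b_w) h_f = 0.85 × 36.5 × (580 − 360) × 105 = 716678 N.
Remaining web compression depth: a_w = (T − C_f)/(0.85 f'_c b_w) = (2834450 − 716678)/(0.85 × 36.5 × 360) = 189.61 mm.
M_n = C_f(d − h_f/2) + (T − C_f)(d − a_w/2) = 716678 × (605 − 52.5) + 2117772 × (605 − 94.805) = 395.96 + 1080.48 = 1476.44 × 10⁶ N·mm.
M_n = 1476.44 kN·m.

M_n ≈ 1480 kN·m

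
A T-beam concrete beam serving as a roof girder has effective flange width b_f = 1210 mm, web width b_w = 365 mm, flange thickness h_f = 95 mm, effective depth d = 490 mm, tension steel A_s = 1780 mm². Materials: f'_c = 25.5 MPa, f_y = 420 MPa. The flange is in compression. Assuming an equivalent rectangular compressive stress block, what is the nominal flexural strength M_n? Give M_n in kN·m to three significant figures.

Tension: T = A_s f_y = 1780 × 420 = 747600 N.
Try a within the flange: a = T/(0.85 f'_c b_f) = 747600/(0.85 × 25.5 × 1210) = 28.51 mm.
Since a = 28.51 ≤ h_f = 95 mm, the stress block lies entirely in the flange; analyse as a rectangular beam of width b_f.
M_n = T(d − a/2) = 747600 × (490 − 14.255) = 355.67 × 10⁶ N·mm.
M_n = 355.67 kN·m.

M_n ≈ 356 kN·m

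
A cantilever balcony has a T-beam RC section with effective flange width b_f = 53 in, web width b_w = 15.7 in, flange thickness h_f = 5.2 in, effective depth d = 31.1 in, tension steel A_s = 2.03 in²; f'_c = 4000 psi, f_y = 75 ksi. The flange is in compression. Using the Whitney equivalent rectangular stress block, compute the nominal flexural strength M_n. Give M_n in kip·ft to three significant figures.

Tension: T = A_s f_y = 2.03 × 75 = 152.25 kips.
Try a within the flange: a = T/(0.85 f'_c b_f) = 152.25/(0.85 × 4 × 53) = 0.845 in.
Since a = 0.845 ≤ h_f = 5.2 in, the stress block lies entirely in the flange; analyse as a rectangular beam of width b_f.
M_n = T(d − a/2) = 152.25 × (31.1 − 0.4225) = 4670.6 kip·in.
M_n = 4670.6/12 = 389.22 kip·ft.

M_n ≈ 389 kip·ft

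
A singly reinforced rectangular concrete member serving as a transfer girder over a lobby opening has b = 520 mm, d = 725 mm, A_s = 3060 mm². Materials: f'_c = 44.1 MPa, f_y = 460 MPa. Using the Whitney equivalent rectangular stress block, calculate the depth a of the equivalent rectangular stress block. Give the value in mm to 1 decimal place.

a ≈ 72.2 mm

T = A_s f_y = 3060 × 460 = 1407600 N = 1407.6 kN.
Setting C = 0.85 f'_c a b equal to T: a = 1407600/(0.85 × 44.1 × 520) = 72.2 mm.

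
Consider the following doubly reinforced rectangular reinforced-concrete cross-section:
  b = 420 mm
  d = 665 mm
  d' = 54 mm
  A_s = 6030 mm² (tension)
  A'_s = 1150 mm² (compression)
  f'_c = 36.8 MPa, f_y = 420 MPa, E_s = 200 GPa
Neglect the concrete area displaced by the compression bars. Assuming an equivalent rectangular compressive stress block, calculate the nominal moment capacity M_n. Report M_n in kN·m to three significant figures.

Assume both tension and compression steel yield.
Net tension couple steel: A_s − A'_s = 4880 mm².
a = (A_s − A'_s) f_y / (0.85 f'_c b) = 2049600/(0.85 × 36.8 × 420) = 156.01 mm.
c = a/β₁ = 156.01/0.787 = 198.23 mm; ε'_s = 0.003(c − d')/c = 0.0022 ≥ f_y/E_s = 0.0021, so compression steel does yield.
M_n = (A_s − A'_s) f_y (d − a/2) + A'_s f_y (d − d') = [2049600 × (665 − 78.005) + 483000 × (665 − 54)] × 10⁻⁶ = 1203.10 + 295.11 = 1498.21 kN·m.

M_n ≈ 1500 kN·m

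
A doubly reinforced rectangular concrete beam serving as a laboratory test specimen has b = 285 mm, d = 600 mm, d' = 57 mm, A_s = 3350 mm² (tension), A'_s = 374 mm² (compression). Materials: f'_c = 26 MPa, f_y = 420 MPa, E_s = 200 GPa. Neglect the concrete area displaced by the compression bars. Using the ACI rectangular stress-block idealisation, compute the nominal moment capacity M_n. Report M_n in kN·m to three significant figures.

Assume both tension and compression steel yield.
Net tension couple steel: A_s − A'_s = 2976 mm².
a = (A_s − A'_s) f_y / (0.85 f'_c b) = 1249920/(0.85 × 26 × 285) = 198.45 mm.
c = a/β₁ = 198.45/0.85 = 233.47 mm; ε'_s = 0.003(c − d')/c = 0.0023 ≥ f_y/E_s = 0.0021, so compression steel does yield.
M_n = (A_s − A'_s) f_y (d − a/2) + A'_s f_y (d − d') = [1249920 × (600 − 99.225) + 157080 × (600 − 57)] × 10⁻⁶ = 625.93 + 85.29 = 711.22 kN·m.

M_n ≈ 711 kN·m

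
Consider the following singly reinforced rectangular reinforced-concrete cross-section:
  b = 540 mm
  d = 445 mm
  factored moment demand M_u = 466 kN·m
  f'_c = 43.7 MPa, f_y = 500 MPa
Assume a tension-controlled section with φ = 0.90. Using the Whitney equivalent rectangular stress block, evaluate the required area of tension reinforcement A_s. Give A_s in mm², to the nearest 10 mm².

M_n = M_u/φ = 466/0.90 = 517.778 kN·m.
With M_n = 0.85 f'_c a b (d − a/2), solve the quadratic for a:
a = d − √(d² − 2M_n/(0.85 f'_c b)) = 445 − √(445² − 2 × 517.778×10⁶/(0.85 × 43.7 × 540)) = 62.38 mm.
A_s = 0.85 f'_c a b / f_y = 0.85 × 43.7 × 62.38 × 540 / 500 = 2502.5 mm².

A_s ≈ 2500 mm²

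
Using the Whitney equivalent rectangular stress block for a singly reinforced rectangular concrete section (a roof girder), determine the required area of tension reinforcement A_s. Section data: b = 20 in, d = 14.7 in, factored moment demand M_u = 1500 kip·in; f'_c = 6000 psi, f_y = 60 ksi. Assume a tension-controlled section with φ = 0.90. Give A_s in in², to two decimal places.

M_n = M_u/φ = 1500/0.90 = 1666.67 kip·in.
From M_n = 0.85 f'_c a b (d − a/2):
a = d − √(d² − 2M_n/(0.85 f'_c b)) = 14.7 − √(14.7² − 2 × 1666.67/(0.85 × 6 × 20)) = 1.157 in.
A_s = 0.85 f'_c a b / f_y = 0.85 × 6 × 1.157 × 20 / 60 = 1.967 in².

A_s ≈ 1.97 in²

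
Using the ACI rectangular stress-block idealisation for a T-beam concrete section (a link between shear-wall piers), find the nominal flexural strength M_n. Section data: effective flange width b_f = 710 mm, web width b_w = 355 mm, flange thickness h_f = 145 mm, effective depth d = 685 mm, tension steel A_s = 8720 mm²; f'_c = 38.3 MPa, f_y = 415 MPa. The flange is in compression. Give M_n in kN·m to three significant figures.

Tension: T = A_s f_y = 8720 × 415 = 3618800 N.
Try a within the flange: a = T/(0.85 f'_c b_f) = 3618800/(0.85 × 38.3 × 710) = 156.56 mm.
a = 156.56 > h_f = 145 mm: the block extends into the web. Split into flange-overhang and web parts.
C_f = 0.85 f'_c (b_f − b_w) h_f = 0.85 × 38.3 × (710 − 355) × 145 = 1675769 N.
Remaining web compression depth: a_w = (T − C_f)/(0.85 f'_c b_w) = (3618800 − 1675769)/(0.85 × 38.3 × 355) = 168.13 mm.
M_n = C_f(d − h_f/2) + (T − C_f)(d − a_w/2) = 1675769 × (685 − 72.5) + 1943031 × (685 − 84.065) = 1026.41 + 1167.64 = 2194.05 × 10⁶ N·mm.
M_n = 2194.05 kN·m.

M_n ≈ 2190 kN·m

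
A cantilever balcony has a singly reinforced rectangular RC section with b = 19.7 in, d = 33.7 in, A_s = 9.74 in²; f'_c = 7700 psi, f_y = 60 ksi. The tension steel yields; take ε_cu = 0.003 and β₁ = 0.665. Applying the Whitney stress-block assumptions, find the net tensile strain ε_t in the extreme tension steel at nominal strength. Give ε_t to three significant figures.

ε_t ≈ 0.0118

a = A_s f_y/(0.85 f'_c b) = 4.532 in.
β₁ = 0.665, so c = a/β₁ = 4.532/0.665 = 6.815 in.
From the linear strain diagram with ε_cu = 0.003: ε_t = 0.003 (d − c)/c = 0.003 × (33.7 − 6.815)/6.815 = 0.0118.
Since ε_t ≥ 0.005, the section is tension-controlled.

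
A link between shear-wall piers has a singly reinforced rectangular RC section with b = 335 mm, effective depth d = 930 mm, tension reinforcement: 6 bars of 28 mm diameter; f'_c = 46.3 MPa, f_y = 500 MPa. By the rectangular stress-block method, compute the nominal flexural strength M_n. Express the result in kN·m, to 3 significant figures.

A_s = 6 × 616 = 3696 mm².
T = A_s f_y = 3696 × 500 = 1848000 N = 1848 kN.
From C = T: a = T/(0.85 f'_c b) = 1848000/(0.85 × 46.3 × 335) = 140.17 mm.
M_n = T(d − a/2) = 1848 kN × (930 − 70.085) mm = 1589.12 kN·m.

M_n ≈ 1590 kN·m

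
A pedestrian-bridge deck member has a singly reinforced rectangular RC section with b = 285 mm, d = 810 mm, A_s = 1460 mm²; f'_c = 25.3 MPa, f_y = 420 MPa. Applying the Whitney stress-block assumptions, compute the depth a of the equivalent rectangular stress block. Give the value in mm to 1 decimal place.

a ≈ 100.1 mm

T = A_s f_y = 1460 × 420 = 613200 N = 613.2 kN.
Setting C = 0.85 f'_c a b equal to T: a = 613200/(0.85 × 25.3 × 285) = 100.1 mm.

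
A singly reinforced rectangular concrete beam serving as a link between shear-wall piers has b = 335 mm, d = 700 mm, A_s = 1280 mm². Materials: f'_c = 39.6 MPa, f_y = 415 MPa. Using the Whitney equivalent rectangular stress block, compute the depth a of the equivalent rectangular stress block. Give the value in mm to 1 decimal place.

T = A_s f_y = 1280 × 415 = 531200 N = 531.2 kN.
Setting C = 0.85 f'_c a b equal to T: a = 531200/(0.85 × 39.6 × 335) = 47.1 mm.

a ≈ 47.1 mm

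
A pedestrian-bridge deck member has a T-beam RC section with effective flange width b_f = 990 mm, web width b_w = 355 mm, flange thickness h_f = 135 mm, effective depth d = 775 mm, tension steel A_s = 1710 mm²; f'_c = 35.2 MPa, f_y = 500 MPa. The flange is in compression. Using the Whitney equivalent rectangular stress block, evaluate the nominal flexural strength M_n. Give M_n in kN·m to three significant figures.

Tension: T = A_s f_y = 1710 × 500 = 855000 N.
Try a within the flange: a = T/(0.85 f'_c b_f) = 855000/(0.85 × 35.2 × 990) = 28.86 mm.
Since a = 28.86 ≤ h_f = 135 mm, the stress block lies entirely in the flange; analyse as a rectangular beam of width b_f.
M_n = T(d − a/2) = 855000 × (775 − 14.43) = 650.29 × 10⁶ N·mm.
M_n = 650.29 kN·m.

M_n ≈ 650 kN·m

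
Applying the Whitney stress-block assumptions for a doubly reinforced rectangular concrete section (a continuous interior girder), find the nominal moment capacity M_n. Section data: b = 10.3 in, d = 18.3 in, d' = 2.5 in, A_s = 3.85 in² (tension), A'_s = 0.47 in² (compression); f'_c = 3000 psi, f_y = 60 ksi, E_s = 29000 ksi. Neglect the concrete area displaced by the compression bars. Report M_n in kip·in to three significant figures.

M_n ≈ 3370 kip·in

Assume both steels yield.
a = (A_s − A'_s) f_y/(0.85 f'_c b) = (3.85 − 0.47) × 60/(0.85 × 3 × 10.3) = 7.721 in.
c = a/β₁ = 7.721/0.85 = 9.084 in; ε'_s = 0.003(c − d')/c = 0.0022 ≥ ε_y = 0.0021, so the compression steel yields.
M_n = (A_s − A'_s) f_y (d − a/2) + A'_s f_y (d − d') = 202.8 × (18.3 − 3.8605) + 28.2 × (18.3 − 2.5) = 2928.3 + 445.6 = 3373.9 kip·in.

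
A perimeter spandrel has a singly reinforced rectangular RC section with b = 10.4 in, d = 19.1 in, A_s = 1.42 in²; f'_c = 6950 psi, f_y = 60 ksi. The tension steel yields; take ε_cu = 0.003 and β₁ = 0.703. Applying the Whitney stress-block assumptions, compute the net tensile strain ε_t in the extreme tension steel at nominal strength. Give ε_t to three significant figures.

ε_t ≈ 0.0260

a = A_s f_y/(0.85 f'_c b) = 1.387 in.
β₁ = 0.703, so c = a/β₁ = 1.387/0.703 = 1.973 in.
From the linear strain diagram with ε_cu = 0.003: ε_t = 0.003 (d − c)/c = 0.003 × (19.1 − 1.973)/1.973 = 0.0260.
Since ε_t ≥ 0.005, the section is tension-controlled.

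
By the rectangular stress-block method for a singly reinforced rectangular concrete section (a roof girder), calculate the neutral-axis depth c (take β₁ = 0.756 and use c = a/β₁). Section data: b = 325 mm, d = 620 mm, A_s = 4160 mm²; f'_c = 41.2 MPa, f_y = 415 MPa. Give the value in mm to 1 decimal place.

c ≈ 200.6 mm

T = A_s f_y = 4160 × 415 = 1726400 N = 1726.4 kN.
Setting C = 0.85 f'_c a b equal to T: a = 1726400/(0.85 × 41.2 × 325) = 151.685 mm.
With β₁ = 0.756, c = a/β₁ = 151.685/0.756 = 200.6 mm.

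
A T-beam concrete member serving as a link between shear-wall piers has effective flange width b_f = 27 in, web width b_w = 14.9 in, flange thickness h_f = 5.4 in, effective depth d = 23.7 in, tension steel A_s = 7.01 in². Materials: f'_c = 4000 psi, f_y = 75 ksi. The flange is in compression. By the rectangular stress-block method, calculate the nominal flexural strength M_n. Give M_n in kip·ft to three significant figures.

M_n ≈ 913 kip·ft

Tension: T = A_s f_y = 7.01 × 75 = 525.75 kips.
Try a within the flange: a = T/(0.85 f'_c b_f) = 525.75/(0.85 × 4 × 27) = 5.727 in.
a = 5.727 > h_f = 5.4 in: the block extends into the web. Split into flange-overhang and web parts.
C_f = 0.85 f'_c (b_f − b_w) h_f = 0.85 × 4 × (27 − 14.9) × 5.4 = 222.2 kips.
Remaining web compression depth: a_w = (T − C_f)/(0.85 f'_c b_w) = (525.75 − 222.2)/(0.85 × 4 × 14.9) = 5.992 in.
M_n = C_f(d − h_f/2) + (T − C_f)(d − a_w/2) = 222.2 × (23.7 − 2.7) + 303.55 × (23.7 − 2.996) = 4666.2 + 6284.7 = 10950.9 kip·in.
M_n = 10950.9/12 = 912.58 kip·ft.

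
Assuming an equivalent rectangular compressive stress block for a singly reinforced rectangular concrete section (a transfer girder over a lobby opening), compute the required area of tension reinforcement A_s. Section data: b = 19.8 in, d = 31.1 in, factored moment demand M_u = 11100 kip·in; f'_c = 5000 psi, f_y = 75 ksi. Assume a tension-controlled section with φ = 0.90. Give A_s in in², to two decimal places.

A_s ≈ 5.76 in²

M_n = M_u/φ = 11100/0.90 = 12333.3 kip·in.
From M_n = 0.85 f'_c a b (d − a/2):
a = d − √(d² − 2M_n/(0.85 f'_c b)) = 31.1 − √(31.1² − 2 × 12333.3/(0.85 × 5 × 19.8)) = 5.137 in.
A_s = 0.85 f'_c a b / f_y = 0.85 × 5 × 5.137 × 19.8 / 75 = 5.764 in².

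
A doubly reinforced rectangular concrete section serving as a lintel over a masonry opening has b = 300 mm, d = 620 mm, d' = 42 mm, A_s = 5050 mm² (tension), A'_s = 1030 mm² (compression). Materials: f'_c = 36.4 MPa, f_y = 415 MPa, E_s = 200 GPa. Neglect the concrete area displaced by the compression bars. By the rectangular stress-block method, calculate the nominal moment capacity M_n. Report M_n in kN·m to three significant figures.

Assume both tension and compression steel yield.
Net tension couple steel: A_s − A'_s = 4020 mm².
a = (A_s − A'_s) f_y / (0.85 f'_c b) = 1668300/(0.85 × 36.4 × 300) = 179.73 mm.
c = a/β₁ = 179.73/0.79 = 227.51 mm; ε'_s = 0.003(c − d')/c = 0.0024 ≥ f_y/E_s = 0.0021, so compression steel does yield.
M_n = (A_s − A'_s) f_y (d − a/2) + A'_s f_y (d − d') = [1668300 × (620 − 89.865) + 427450 × (620 − 42)] × 10⁻⁶ = 884.42 + 247.07 = 1131.49 kN·m.

M_n ≈ 1130 kN·m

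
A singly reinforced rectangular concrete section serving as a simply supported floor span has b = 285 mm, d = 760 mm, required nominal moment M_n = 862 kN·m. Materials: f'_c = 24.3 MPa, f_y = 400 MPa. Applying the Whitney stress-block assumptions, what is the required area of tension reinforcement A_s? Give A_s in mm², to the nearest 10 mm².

A_s ≈ 3330 mm²

With M_n = 0.85 f'_c a b (d − a/2), solve the quadratic for a:
a = d − √(d² − 2M_n/(0.85 f'_c b)) = 760 − √(760² − 2 × 862×10⁶/(0.85 × 24.3 × 285)) = 226.39 mm.
A_s = 0.85 f'_c a b / f_y = 0.85 × 24.3 × 226.39 × 285 / 400 = 3331.7 mm².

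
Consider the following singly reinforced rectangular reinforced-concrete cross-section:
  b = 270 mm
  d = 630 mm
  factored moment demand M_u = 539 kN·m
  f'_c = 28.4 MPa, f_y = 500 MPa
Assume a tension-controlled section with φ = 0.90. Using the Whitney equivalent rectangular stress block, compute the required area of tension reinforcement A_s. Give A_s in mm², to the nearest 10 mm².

M_n = M_u/φ = 539/0.90 = 598.889 kN·m.
With M_n = 0.85 f'_c a b (d − a/2), solve the quadratic for a:
a = d − √(d² − 2M_n/(0.85 f'_c b)) = 630 − √(630² − 2 × 598.889×10⁶/(0.85 × 28.4 × 270)) = 168.34 mm.
A_s = 0.85 f'_c a b / f_y = 0.85 × 28.4 × 168.34 × 270 / 500 = 2194.4 mm².

A_s ≈ 2190 mm²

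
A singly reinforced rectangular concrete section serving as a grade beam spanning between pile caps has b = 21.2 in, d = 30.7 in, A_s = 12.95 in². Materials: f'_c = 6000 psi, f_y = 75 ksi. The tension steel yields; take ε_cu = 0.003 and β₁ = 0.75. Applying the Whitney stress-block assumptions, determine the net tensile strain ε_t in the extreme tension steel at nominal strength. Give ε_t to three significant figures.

a = A_s f_y/(0.85 f'_c b) = 8.983 in.
β₁ = 0.75, so c = a/β₁ = 8.983/0.75 = 11.977 in.
From the linear strain diagram with ε_cu = 0.003: ε_t = 0.003 (d − c)/c = 0.003 × (30.7 − 11.977)/11.977 = 0.00469.
ε_t is between 0.004 and 0.005 — transition zone.

ε_t ≈ 0.00469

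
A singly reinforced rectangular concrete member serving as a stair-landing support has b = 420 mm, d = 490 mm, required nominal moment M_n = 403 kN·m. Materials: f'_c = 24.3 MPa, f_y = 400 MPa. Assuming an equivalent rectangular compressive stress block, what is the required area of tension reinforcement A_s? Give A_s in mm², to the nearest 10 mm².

A_s ≈ 2310 mm²

With M_n = 0.85 f'_c a b (d − a/2), solve the quadratic for a:
a = d − √(d² − 2M_n/(0.85 f'_c b)) = 490 − √(490² − 2 × 403×10⁶/(0.85 × 24.3 × 420)) = 106.35 mm.
A_s = 0.85 f'_c a b / f_y = 0.85 × 24.3 × 106.35 × 420 / 400 = 2306.5 mm².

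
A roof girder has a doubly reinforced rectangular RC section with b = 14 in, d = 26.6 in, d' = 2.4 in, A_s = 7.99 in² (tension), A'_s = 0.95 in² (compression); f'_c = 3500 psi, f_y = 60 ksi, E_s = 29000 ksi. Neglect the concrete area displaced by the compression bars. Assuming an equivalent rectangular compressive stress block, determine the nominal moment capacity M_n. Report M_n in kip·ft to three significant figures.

Assume both steels yield.
a = (A_s − A'_s) f_y/(0.85 f'_c b) = (7.99 − 0.95) × 60/(0.85 × 3.5 × 14) = 10.142 in.
c = a/β₁ = 10.142/0.85 = 11.932 in; ε'_s = 0.003(c − d')/c = 0.0024 ≥ ε_y = 0.0021, so the compression steel yields.
M_n = (A_s − A'_s) f_y (d − a/2) + A'_s f_y (d − d') = 422.4 × (26.6 − 5.071) + 57 × (26.6 − 2.4) = 9093.8 + 1379.4 = 10473.2 kip·in = 10473.2/12 = 872.77 kip·ft.

M_n ≈ 873 kip·ft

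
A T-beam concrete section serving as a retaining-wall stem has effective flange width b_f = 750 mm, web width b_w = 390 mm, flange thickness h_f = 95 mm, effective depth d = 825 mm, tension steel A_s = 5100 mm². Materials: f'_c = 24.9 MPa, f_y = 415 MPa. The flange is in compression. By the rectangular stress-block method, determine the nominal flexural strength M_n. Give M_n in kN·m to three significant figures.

M_n ≈ 1590 kN·m

Tension: T = A_s f_y = 5100 × 415 = 2116500 N.
Try a within the flange: a = T/(0.85 f'_c b_f) = 2116500/(0.85 × 24.9 × 750) = 133.33 mm.
a = 133.33 > h_f = 95 mm: the block extends into the web. Split into flange-overhang and web parts.
C_f = 0.85 f'_c (b_f − b_w) h_f = 0.85 × 24.9 × (750 − 390) × 95 = 723843 N.
Remaining web compression depth: a_w = (T − C_f)/(0.85 f'_c b_w) = (2116500 − 723843)/(0.85 × 24.9 × 390) = 168.72 mm.
M_n = C_f(d − h_f/2) + (T − C_f)(d − a_w/2) = 723843 × (825 − 47.5) + 1392657 × (825 − 84.36) = 562.79 + 1031.46 = 1594.25 × 10⁶ N·mm.
M_n = 1594.25 kN·m.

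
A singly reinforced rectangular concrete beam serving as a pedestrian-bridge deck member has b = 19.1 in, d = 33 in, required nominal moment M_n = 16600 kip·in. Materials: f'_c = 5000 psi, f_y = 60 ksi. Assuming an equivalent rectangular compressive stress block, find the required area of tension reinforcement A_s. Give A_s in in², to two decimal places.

A_s ≈ 9.37 in²

From M_n = 0.85 f'_c a b (d − a/2):
a = d − √(d² − 2M_n/(0.85 f'_c b)) = 33 − √(33² − 2 × 16600/(0.85 × 5 × 19.1)) = 6.923 in.
A_s = 0.85 f'_c a b / f_y = 0.85 × 5 × 6.923 × 19.1 / 60 = 9.366 in².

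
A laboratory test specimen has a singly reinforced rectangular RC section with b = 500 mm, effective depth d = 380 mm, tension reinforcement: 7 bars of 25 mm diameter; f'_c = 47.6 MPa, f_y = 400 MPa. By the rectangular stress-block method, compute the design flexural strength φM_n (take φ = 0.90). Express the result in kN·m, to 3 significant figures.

φM_n ≈ 428 kN·m

A_s = 7 × 491 = 3437 mm².
T = A_s f_y = 3437 × 400 = 1374800 N = 1374.8 kN.
From C = T: a = T/(0.85 f'_c b) = 1374800/(0.85 × 47.6 × 500) = 67.96 mm.
M_n = T(d − a/2) = 1374.8 kN × (380 − 33.98) mm = 475.71 kN·m.
φM_n = 0.90 × 475.71 = 428.14 kN·m.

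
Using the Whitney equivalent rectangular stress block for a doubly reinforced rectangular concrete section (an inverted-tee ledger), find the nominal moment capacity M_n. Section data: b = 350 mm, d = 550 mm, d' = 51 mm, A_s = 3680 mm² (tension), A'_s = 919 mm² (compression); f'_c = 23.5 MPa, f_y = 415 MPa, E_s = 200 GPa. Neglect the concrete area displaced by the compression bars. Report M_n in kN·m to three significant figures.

M_n ≈ 727 kN·m

Assume both tension and compression steel yield.
Net tension couple steel: A_s − A'_s = 2761 mm².
a = (A_s − A'_s) f_y / (0.85 f'_c b) = 1145815/(0.85 × 23.5 × 350) = 163.89 mm.
c = a/β₁ = 163.89/0.85 = 192.81 mm; ε'_s = 0.003(c − d')/c = 0.0022 ≥ f_y/E_s = 0.0021, so compression steel does yield.
M_n = (A_s − A'_s) f_y (d − a/2) + A'_s f_y (d − d') = [1145815 × (550 − 81.945) + 381385 × (550 − 51)] × 10⁻⁶ = 536.30 + 190.31 = 726.61 kN·m.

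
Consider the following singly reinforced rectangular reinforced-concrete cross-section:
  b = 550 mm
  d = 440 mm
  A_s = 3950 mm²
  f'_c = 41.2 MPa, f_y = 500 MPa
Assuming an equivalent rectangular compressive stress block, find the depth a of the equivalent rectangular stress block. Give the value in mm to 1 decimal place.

T = A_s f_y = 3950 × 500 = 1975000 N = 1975 kN.
Setting C = 0.85 f'_c a b equal to T: a = 1975000/(0.85 × 41.2 × 550) = 102.5 mm.

a ≈ 102.5 mm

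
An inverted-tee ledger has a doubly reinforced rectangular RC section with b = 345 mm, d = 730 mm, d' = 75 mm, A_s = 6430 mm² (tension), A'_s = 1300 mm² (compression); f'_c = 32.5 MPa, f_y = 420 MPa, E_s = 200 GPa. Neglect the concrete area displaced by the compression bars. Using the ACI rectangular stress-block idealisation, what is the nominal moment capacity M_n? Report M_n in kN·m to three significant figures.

M_n ≈ 1690 kN·m

Assume both tension and compression steel yield.
Net tension couple steel: A_s − A'_s = 5130 mm².
a = (A_s − A'_s) f_y / (0.85 f'_c b) = 2154600/(0.85 × 32.5 × 345) = 226.07 mm.
c = a/β₁ = 226.07/0.818 = 276.37 mm; ε'_s = 0.003(c − d')/c = 0.0022 ≥ f_y/E_s = 0.0021, so compression steel does yield.
M_n = (A_s − A'_s) f_y (d − a/2) + A'_s f_y (d − d') = [2154600 × (730 − 113.035) + 546000 × (730 − 75)] × 10⁻⁶ = 1329.31 + 357.63 = 1686.94 kN·m.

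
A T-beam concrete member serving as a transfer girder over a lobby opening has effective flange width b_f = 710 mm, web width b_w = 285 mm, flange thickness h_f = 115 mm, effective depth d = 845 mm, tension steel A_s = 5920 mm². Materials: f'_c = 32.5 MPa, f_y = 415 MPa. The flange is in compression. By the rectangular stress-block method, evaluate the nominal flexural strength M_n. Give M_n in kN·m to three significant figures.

Tension: T = A_s f_y = 5920 × 415 = 2456800 N.
Try a within the flange: a = T/(0.85 f'_c b_f) = 2456800/(0.85 × 32.5 × 710) = 125.26 mm.
a = 125.26 > h_f = 115 mm: the block extends into the web. Split into flange-overhang and web parts.
C_f = 0.85 f'_c (b_f − b_w) h_f = 0.85 × 32.5 × (710 − 285) × 115 = 1350172 N.
Remaining web compression depth: a_w = (T − C_f)/(0.85 f'_c b_w) = (2456800 − 1350172)/(0.85 × 32.5 × 285) = 140.56 mm.
M_n = C_f(d − h_f/2) + (T − C_f)(d − a_w/2) = 1350172 × (845 − 57.5) + 1106628 × (845 − 70.28) = 1063.26 + 857.33 = 1920.59 × 10⁶ N·mm.
M_n = 1920.59 kN·m.

M_n ≈ 1920 kN·m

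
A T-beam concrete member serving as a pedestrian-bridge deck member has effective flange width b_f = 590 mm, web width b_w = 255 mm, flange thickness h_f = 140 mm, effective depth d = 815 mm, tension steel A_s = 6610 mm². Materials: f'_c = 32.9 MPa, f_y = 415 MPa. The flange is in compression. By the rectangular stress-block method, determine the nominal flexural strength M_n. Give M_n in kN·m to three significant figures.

M_n ≈ 2000 kN·m

Tension: T = A_s f_y = 6610 × 415 = 2743150 N.
Try a within the flange: a = T/(0.85 f'_c b_f) = 2743150/(0.85 × 32.9 × 590) = 166.26 mm.
a = 166.26 > h_f = 140 mm: the block extends into the web. Split into flange-overhang and web parts.
C_f = 0.85 f'_c (b_f − b_w) h_f = 0.85 × 32.9 × (590 − 255) × 140 = 1311559 N.
Remaining web compression depth: a_w = (T − C_f)/(0.85 f'_c b_w) = (2743150 − 1311559)/(0.85 × 32.9 × 255) = 200.75 mm.
M_n = C_f(d − h_f/2) + (T − C_f)(d − a_w/2) = 1311559 × (815 − 70) + 1431591 × (815 − 100.375) = 977.11 + 1023.05 = 2000.16 × 10⁶ N·mm.
M_n = 2000.16 kN·m.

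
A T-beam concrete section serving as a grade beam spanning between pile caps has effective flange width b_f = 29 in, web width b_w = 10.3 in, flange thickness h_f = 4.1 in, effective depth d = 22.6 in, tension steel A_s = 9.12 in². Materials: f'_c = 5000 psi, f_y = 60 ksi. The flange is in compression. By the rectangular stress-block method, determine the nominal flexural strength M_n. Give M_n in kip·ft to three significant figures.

M_n ≈ 928 kip·ft

Tension: T = A_s f_y = 9.12 × 60 = 547.2 kips.
Try a within the flange: a = T/(0.85 f'_c b_f) = 547.2/(0.85 × 5 × 29) = 4.440 in.
a = 4.440 > h_f = 4.1 in: the block extends into the web. Split into flange-overhang and web parts.
C_f = 0.85 f'_c (b_f − b_w) h_f = 0.85 × 5 × (29 − 10.3) × 4.1 = 325.8 kips.
Remaining web compression depth: a_w = (T − C_f)/(0.85 f'_c b_w) = (547.2 − 325.8)/(0.85 × 5 × 10.3) = 5.058 in.
M_n = C_f(d − h_f/2) + (T − C_f)(d − a_w/2) = 325.8 × (22.6 − 2.05) + 221.4 × (22.6 − 2.529) = 6695.2 + 4443.7 = 11138.9 kip·in.
M_n = 11138.9/12 = 928.24 kip·ft.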